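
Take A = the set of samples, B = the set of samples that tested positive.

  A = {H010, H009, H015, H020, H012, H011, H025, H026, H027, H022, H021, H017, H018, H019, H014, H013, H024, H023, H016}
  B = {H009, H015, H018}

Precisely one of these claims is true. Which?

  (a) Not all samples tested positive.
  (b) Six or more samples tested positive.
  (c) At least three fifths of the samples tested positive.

(a)

|A| = 19, |A ∩ B| = 3, |A ∖ B| = 16.
(a) requires A ⊄ B (|A ∖ B| ≥ 1): true.
(b) requires |A ∩ B| ≥ 6: false.
(c) requires |A ∩ B| / |A| ≥ 3/5: false.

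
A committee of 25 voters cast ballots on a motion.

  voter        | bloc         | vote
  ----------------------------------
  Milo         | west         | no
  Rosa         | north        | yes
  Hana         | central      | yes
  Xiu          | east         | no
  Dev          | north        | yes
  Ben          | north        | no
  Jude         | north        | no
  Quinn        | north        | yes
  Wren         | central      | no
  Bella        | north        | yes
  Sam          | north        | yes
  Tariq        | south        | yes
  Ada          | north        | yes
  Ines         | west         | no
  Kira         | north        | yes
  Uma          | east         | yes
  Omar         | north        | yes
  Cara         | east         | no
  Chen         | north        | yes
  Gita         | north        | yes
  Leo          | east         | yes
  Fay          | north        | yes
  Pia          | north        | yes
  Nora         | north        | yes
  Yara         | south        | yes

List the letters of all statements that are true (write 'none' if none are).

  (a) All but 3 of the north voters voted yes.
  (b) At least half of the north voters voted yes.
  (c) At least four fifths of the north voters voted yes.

|A| = 15, |A ∩ B| = 13, |A ∖ B| = 2.
(a) |A ∖ B| = 3: fails.
(b) |A ∩ B| ≥ |A ∖ B|: holds.
(c) |A ∩ B| / |A| ≥ 4/5: holds.

(b), (c)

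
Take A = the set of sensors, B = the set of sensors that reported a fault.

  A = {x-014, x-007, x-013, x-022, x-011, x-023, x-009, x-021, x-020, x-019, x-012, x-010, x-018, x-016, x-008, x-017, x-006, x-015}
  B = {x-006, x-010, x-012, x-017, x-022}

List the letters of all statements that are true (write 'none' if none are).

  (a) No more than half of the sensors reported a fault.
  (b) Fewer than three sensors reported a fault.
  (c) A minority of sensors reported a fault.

|A| = 18, |A ∩ B| = 5, |A ∖ B| = 13.
(a) |A ∩ B| ≤ |A ∖ B|: holds.
(b) |A ∩ B| < 3: fails.
(c) |A ∩ B| < |A ∖ B|: holds.

(a), (c)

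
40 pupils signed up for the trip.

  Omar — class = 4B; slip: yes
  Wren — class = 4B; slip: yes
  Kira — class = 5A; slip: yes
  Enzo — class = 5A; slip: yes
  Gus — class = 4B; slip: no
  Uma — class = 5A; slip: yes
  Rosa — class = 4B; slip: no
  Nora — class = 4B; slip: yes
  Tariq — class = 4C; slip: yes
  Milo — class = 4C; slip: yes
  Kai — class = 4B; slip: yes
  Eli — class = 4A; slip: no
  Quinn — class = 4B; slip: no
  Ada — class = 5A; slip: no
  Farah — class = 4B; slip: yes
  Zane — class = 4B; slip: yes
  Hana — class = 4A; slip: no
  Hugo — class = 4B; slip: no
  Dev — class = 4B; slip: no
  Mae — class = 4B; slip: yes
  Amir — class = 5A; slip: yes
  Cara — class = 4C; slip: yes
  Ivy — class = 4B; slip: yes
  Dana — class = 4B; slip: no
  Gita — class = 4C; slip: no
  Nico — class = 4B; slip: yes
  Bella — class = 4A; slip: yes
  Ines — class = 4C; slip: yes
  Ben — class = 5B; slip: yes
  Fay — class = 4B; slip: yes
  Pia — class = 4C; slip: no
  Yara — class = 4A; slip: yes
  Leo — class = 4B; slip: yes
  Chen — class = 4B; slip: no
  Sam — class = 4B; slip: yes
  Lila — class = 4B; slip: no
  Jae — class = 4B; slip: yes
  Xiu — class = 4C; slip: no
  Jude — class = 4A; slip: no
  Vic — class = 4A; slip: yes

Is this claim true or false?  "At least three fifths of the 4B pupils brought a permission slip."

True

The determiner here denotes the relation: |A ∩ B| / |A| ≥ 3/5.
|A| = 21, |A ∩ B| = 13, |A ∖ B| = 8.
|A ∩ B|/|A| = 13/21, so the statement is true.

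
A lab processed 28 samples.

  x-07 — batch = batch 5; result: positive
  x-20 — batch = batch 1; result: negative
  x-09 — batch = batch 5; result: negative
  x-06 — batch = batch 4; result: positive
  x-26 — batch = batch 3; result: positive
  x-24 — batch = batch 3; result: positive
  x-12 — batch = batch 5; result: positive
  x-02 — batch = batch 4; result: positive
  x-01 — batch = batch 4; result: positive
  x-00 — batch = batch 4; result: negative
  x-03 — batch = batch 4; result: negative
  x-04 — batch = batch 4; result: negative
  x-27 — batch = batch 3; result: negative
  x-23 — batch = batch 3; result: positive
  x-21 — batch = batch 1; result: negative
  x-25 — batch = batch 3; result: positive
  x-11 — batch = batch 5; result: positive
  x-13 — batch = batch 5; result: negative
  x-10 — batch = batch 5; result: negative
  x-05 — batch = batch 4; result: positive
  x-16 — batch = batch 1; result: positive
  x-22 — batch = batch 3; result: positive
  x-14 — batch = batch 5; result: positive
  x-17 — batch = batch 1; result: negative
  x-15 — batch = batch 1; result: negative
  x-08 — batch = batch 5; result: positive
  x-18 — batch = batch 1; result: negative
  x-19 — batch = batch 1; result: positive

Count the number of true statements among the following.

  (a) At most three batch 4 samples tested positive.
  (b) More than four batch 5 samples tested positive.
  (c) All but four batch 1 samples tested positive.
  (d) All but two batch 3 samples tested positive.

(a) batch 4: |A| = 7, |A ∩ B| = 4; needs |A ∩ B| ≤ 3 — false.
(b) batch 5: |A| = 8, |A ∩ B| = 5; needs |A ∩ B| > 4 — true.
(c) batch 1: |A| = 7, |A ∩ B| = 2; needs |A ∖ B| = 4 — false.
(d) batch 3: |A| = 6, |A ∩ B| = 5; needs |A ∖ B| = 2 — false.

1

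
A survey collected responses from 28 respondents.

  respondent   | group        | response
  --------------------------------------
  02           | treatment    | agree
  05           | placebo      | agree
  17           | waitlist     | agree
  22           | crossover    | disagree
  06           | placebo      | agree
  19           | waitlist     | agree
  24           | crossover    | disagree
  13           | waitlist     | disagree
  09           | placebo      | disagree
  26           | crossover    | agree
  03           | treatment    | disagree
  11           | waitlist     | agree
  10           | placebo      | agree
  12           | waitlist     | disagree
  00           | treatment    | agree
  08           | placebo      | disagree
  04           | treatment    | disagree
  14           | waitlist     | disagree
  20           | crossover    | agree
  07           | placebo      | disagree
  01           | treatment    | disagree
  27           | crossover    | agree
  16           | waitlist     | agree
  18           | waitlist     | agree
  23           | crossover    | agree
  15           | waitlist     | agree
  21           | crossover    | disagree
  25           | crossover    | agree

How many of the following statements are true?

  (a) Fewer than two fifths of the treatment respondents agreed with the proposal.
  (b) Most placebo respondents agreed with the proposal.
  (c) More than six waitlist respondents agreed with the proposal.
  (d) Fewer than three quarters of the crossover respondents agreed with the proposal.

1

(a) treatment: |A| = 5, |A ∩ B| = 2; needs |A ∩ B| / |A| < 2/5 — false.
(b) placebo: |A| = 6, |A ∩ B| = 3; needs |A ∩ B| > |A ∖ B| — false.
(c) waitlist: |A| = 9, |A ∩ B| = 6; needs |A ∩ B| > 6 — false.
(d) crossover: |A| = 8, |A ∩ B| = 5; needs |A ∩ B| / |A| < 3/4 — true.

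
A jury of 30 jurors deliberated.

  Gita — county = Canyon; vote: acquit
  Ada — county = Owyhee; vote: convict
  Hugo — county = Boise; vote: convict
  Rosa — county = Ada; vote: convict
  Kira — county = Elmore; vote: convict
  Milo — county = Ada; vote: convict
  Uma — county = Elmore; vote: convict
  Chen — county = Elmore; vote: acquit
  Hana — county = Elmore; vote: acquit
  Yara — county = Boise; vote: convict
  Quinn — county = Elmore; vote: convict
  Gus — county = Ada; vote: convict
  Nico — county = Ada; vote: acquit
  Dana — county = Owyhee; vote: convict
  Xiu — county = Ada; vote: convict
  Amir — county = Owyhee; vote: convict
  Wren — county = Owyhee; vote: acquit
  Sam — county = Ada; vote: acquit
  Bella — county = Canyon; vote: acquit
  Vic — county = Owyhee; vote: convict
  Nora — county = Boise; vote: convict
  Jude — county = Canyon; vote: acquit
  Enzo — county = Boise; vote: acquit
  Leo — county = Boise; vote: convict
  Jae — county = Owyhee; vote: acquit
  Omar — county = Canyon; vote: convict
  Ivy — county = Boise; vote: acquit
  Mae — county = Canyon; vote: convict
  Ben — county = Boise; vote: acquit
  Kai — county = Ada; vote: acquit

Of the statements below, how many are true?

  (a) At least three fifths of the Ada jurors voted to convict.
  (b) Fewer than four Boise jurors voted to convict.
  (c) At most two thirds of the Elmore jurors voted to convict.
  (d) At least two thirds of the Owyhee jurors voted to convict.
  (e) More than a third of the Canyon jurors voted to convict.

(a) Ada: |A| = 7, |A ∩ B| = 4; needs |A ∩ B| / |A| ≥ 3/5 — false.
(b) Boise: |A| = 7, |A ∩ B| = 4; needs |A ∩ B| < 4 — false.
(c) Elmore: |A| = 5, |A ∩ B| = 3; needs |A ∩ B| / |A| ≤ 2/3 — true.
(d) Owyhee: |A| = 6, |A ∩ B| = 4; needs |A ∩ B| / |A| ≥ 2/3 — true.
(e) Canyon: |A| = 5, |A ∩ B| = 2; needs |A ∩ B| / |A| > 1/3 — true.

3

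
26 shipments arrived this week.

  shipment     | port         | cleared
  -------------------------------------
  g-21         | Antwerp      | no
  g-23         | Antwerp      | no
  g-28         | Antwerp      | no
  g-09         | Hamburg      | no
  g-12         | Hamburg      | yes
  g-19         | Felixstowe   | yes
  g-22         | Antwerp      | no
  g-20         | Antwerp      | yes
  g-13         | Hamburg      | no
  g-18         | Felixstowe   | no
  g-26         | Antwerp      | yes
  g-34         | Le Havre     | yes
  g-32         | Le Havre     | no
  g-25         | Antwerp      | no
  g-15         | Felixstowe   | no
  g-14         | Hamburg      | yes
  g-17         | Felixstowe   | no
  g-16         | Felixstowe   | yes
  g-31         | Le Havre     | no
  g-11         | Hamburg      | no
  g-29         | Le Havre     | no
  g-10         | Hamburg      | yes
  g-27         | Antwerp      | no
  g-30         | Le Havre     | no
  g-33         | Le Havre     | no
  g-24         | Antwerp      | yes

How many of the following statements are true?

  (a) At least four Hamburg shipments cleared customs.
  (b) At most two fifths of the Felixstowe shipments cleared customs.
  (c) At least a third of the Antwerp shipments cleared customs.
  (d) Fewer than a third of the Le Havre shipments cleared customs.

(a) Hamburg: |A| = 6, |A ∩ B| = 3; needs |A ∩ B| ≥ 4 — false.
(b) Felixstowe: |A| = 5, |A ∩ B| = 2; needs |A ∩ B| / |A| ≤ 2/5 — true.
(c) Antwerp: |A| = 9, |A ∩ B| = 3; needs |A ∩ B| / |A| ≥ 1/3 — true.
(d) Le Havre: |A| = 6, |A ∩ B| = 1; needs |A ∩ B| / |A| < 1/3 — true.

3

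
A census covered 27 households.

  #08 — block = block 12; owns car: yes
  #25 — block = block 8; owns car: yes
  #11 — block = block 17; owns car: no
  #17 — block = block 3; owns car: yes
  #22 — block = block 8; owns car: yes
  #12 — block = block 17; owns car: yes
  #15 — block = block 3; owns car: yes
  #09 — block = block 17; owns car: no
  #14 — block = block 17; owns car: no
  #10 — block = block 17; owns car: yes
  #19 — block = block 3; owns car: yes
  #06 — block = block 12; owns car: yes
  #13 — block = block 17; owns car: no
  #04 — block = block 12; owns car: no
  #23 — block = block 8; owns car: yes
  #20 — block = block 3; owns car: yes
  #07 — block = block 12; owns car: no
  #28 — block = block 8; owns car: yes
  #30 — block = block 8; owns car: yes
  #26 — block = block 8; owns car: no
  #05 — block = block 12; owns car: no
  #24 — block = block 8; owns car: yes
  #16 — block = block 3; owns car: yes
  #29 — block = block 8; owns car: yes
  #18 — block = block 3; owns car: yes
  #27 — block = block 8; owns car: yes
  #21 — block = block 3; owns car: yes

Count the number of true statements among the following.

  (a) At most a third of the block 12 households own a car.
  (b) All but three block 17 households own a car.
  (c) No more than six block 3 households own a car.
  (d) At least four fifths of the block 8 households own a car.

(a) block 12: |A| = 5, |A ∩ B| = 2; needs |A ∩ B| / |A| ≤ 1/3 — false.
(b) block 17: |A| = 6, |A ∩ B| = 2; needs |A ∖ B| = 3 — false.
(c) block 3: |A| = 7, |A ∩ B| = 7; needs |A ∩ B| ≤ 6 — false.
(d) block 8: |A| = 9, |A ∩ B| = 8; needs |A ∩ B| / |A| ≥ 4/5 — true.

1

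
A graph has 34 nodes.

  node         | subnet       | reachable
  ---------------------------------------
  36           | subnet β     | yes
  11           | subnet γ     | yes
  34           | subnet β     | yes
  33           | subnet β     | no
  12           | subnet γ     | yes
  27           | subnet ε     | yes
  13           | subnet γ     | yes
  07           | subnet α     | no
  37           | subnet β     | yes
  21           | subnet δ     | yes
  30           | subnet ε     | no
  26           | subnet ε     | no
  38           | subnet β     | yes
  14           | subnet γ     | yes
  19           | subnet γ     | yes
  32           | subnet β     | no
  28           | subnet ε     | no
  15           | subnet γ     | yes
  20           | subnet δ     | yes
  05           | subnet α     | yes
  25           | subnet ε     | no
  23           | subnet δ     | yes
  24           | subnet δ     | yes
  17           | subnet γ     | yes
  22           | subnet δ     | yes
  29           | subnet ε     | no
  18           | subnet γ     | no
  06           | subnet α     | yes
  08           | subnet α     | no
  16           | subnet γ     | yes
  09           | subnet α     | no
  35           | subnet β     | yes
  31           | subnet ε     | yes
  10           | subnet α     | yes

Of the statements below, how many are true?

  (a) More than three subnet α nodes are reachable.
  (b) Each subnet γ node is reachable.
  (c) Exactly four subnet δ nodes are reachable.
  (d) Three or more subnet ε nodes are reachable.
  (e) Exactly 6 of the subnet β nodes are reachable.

(a) subnet α: |A| = 6, |A ∩ B| = 3; needs |A ∩ B| > 3 — false.
(b) subnet γ: |A| = 9, |A ∩ B| = 8; needs A ⊆ B, i.e. every element of A is in B (|A ∖ B| = 0) — false.
(c) subnet δ: |A| = 5, |A ∩ B| = 5; needs |A ∩ B| = 4 — false.
(d) subnet ε: |A| = 7, |A ∩ B| = 2; needs |A ∩ B| ≥ 3 — false.
(e) subnet β: |A| = 7, |A ∩ B| = 5; needs |A ∩ B| = 6 — false.

0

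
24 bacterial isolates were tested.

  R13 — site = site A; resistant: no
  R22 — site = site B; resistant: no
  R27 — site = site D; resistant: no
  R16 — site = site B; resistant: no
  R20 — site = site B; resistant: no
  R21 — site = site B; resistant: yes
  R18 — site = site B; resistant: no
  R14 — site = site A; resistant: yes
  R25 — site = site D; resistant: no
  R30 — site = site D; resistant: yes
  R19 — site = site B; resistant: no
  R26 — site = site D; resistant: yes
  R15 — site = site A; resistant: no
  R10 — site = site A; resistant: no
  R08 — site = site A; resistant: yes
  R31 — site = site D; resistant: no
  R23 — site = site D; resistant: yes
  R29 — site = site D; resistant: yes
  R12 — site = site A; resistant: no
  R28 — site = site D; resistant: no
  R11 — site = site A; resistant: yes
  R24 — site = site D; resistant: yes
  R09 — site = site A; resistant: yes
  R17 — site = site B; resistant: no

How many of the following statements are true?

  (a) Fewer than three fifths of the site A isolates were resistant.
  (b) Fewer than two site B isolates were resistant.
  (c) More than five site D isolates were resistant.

2

(a) site A: |A| = 8, |A ∩ B| = 4; needs |A ∩ B| / |A| < 3/5 — true.
(b) site B: |A| = 7, |A ∩ B| = 1; needs |A ∩ B| < 2 — true.
(c) site D: |A| = 9, |A ∩ B| = 5; needs |A ∩ B| > 5 — false.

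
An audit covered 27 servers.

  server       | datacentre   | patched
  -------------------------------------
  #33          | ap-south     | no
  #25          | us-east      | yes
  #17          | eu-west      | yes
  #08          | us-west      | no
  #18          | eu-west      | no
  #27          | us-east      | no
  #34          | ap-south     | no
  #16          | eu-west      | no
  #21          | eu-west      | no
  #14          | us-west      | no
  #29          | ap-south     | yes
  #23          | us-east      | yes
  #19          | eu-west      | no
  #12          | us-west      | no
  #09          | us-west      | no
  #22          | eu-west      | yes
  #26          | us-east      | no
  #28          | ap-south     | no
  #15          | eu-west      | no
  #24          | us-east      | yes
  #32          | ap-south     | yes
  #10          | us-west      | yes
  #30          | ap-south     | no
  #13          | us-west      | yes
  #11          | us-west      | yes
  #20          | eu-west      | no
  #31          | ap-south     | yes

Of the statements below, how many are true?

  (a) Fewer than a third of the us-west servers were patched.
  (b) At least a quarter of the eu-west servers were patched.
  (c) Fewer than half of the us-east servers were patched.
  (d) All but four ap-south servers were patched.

2

(a) us-west: |A| = 7, |A ∩ B| = 3; needs |A ∩ B| / |A| < 1/3 — false.
(b) eu-west: |A| = 8, |A ∩ B| = 2; needs |A ∩ B| / |A| ≥ 1/4 — true.
(c) us-east: |A| = 5, |A ∩ B| = 3; needs |A ∩ B| < |A ∖ B| — false.
(d) ap-south: |A| = 7, |A ∩ B| = 3; needs |A ∖ B| = 4 — true.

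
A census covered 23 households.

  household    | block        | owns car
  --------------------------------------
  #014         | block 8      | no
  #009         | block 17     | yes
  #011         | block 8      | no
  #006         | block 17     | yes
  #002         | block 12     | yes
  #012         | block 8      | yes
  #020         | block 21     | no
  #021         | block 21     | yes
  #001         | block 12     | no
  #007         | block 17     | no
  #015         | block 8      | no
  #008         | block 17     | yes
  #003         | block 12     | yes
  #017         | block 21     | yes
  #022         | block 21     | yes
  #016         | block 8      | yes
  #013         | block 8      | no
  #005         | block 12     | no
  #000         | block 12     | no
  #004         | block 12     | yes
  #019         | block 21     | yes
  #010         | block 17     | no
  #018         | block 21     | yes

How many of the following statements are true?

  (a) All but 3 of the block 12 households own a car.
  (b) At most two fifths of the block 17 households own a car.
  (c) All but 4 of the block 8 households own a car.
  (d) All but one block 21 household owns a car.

3

(a) block 12: |A| = 6, |A ∩ B| = 3; needs |A ∖ B| = 3 — true.
(b) block 17: |A| = 5, |A ∩ B| = 3; needs |A ∩ B| / |A| ≤ 2/5 — false.
(c) block 8: |A| = 6, |A ∩ B| = 2; needs |A ∖ B| = 4 — true.
(d) block 21: |A| = 6, |A ∩ B| = 5; needs |A ∖ B| = 1 — true.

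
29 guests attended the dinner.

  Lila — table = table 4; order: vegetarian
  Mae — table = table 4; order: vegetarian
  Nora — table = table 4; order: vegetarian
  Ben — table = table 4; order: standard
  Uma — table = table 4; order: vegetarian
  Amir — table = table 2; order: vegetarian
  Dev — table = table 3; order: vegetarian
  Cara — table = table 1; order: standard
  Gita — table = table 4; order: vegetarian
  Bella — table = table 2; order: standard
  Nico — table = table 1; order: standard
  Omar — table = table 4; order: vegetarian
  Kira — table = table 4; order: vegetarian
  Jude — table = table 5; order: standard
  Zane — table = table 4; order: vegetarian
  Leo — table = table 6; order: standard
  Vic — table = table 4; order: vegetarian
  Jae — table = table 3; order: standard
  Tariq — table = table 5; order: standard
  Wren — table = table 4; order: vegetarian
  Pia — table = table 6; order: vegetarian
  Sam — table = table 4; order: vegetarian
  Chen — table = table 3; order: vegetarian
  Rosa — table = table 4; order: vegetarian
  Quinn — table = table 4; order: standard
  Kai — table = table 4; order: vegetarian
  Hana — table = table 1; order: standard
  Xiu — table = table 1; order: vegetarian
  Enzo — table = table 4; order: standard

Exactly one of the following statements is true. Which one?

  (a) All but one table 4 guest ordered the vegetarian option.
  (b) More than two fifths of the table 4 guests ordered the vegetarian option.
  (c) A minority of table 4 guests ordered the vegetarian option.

(b)

|A| = 16, |A ∩ B| = 13, |A ∖ B| = 3.
(a) requires |A ∖ B| = 1: false.
(b) requires |A ∩ B| / |A| > 2/5: true.
(c) requires |A ∩ B| < |A ∖ B|: false.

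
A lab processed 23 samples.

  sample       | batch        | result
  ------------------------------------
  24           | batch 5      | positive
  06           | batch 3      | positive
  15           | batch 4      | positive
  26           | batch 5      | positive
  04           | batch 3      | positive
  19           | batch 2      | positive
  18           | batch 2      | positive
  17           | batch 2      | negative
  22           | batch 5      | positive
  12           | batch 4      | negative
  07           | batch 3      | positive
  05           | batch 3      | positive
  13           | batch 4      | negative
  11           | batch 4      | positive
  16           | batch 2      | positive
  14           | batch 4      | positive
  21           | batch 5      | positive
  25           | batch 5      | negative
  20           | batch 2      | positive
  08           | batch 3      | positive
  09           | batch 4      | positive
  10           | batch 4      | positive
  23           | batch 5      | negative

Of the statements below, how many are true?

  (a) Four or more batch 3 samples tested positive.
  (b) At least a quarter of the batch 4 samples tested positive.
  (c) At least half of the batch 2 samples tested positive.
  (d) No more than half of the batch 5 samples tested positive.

3

(a) batch 3: |A| = 5, |A ∩ B| = 5; needs |A ∩ B| ≥ 4 — true.
(b) batch 4: |A| = 7, |A ∩ B| = 5; needs |A ∩ B| / |A| ≥ 1/4 — true.
(c) batch 2: |A| = 5, |A ∩ B| = 4; needs |A ∩ B| ≥ |A ∖ B| — true.
(d) batch 5: |A| = 6, |A ∩ B| = 4; needs |A ∩ B| ≤ |A ∖ B| — false.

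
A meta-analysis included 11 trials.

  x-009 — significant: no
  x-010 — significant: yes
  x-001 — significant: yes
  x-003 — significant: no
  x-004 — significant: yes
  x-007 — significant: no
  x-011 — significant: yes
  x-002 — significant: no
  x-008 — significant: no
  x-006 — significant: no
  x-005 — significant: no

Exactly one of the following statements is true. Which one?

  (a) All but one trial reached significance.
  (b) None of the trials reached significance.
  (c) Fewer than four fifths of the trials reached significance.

(c)

|A| = 11, |A ∩ B| = 4, |A ∖ B| = 7.
(a) requires |A ∖ B| = 1: false.
(b) requires A ∩ B = ∅ (|A ∩ B| = 0): false.
(c) requires |A ∩ B| / |A| < 4/5: true.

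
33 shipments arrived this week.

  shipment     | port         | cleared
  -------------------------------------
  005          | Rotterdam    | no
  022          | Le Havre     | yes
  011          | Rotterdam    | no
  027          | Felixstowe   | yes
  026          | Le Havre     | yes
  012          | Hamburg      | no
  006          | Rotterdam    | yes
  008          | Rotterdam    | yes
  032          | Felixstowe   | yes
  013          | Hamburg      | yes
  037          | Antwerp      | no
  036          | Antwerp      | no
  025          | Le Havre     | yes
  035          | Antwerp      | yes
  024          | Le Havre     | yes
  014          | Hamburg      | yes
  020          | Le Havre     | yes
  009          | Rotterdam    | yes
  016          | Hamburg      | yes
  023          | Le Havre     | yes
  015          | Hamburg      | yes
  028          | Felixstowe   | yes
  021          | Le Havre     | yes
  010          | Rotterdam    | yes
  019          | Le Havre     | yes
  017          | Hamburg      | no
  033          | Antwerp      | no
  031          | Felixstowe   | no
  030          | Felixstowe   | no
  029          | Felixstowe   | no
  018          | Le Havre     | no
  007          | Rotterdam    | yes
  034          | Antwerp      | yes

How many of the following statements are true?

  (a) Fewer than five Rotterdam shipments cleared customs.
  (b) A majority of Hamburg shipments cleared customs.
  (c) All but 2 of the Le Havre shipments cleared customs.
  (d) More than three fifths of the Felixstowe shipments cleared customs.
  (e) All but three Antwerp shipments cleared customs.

2

(a) Rotterdam: |A| = 7, |A ∩ B| = 5; needs |A ∩ B| < 5 — false.
(b) Hamburg: |A| = 6, |A ∩ B| = 4; needs |A ∩ B| > |A ∖ B| — true.
(c) Le Havre: |A| = 9, |A ∩ B| = 8; needs |A ∖ B| = 2 — false.
(d) Felixstowe: |A| = 6, |A ∩ B| = 3; needs |A ∩ B| / |A| > 3/5 — false.
(e) Antwerp: |A| = 5, |A ∩ B| = 2; needs |A ∖ B| = 3 — true.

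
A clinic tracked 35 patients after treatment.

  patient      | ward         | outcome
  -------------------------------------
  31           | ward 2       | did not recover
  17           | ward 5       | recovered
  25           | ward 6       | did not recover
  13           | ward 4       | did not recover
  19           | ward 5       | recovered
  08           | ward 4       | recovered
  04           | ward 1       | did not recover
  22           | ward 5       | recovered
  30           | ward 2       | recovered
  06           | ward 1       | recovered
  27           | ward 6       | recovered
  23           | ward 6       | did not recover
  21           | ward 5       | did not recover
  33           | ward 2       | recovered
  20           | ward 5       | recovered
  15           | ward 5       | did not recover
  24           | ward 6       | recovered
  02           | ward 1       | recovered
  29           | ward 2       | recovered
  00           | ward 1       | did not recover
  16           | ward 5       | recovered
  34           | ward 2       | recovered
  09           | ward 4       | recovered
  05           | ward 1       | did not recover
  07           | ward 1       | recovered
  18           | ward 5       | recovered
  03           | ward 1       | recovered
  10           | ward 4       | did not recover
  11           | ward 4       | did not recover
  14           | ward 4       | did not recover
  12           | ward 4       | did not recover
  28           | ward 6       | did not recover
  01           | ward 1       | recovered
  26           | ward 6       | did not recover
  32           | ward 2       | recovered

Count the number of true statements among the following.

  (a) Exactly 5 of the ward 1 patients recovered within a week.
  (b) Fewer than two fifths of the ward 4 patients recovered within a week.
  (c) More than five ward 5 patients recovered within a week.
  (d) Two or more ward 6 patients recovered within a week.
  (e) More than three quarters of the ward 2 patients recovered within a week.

(a) ward 1: |A| = 8, |A ∩ B| = 5; needs |A ∩ B| = 5 — true.
(b) ward 4: |A| = 7, |A ∩ B| = 2; needs |A ∩ B| / |A| < 2/5 — true.
(c) ward 5: |A| = 8, |A ∩ B| = 6; needs |A ∩ B| > 5 — true.
(d) ward 6: |A| = 6, |A ∩ B| = 2; needs |A ∩ B| ≥ 2 — true.
(e) ward 2: |A| = 6, |A ∩ B| = 5; needs |A ∩ B| / |A| > 3/4 — true.

5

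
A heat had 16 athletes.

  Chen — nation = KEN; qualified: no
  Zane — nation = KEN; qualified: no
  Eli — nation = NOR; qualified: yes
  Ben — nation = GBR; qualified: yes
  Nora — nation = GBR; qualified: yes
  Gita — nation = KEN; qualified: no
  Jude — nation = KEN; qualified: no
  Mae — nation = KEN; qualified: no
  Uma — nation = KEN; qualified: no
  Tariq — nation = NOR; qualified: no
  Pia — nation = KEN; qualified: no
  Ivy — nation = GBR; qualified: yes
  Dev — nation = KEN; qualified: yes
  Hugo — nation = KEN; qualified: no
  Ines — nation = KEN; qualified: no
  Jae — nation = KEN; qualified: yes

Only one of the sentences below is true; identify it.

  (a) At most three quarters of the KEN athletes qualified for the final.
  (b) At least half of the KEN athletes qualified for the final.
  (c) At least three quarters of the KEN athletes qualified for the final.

(a)

|A| = 11, |A ∩ B| = 2, |A ∖ B| = 9.
(a) requires |A ∩ B| / |A| ≤ 3/4: true.
(b) requires |A ∩ B| ≥ |A ∖ B|: false.
(c) requires |A ∩ B| / |A| ≥ 3/4: false.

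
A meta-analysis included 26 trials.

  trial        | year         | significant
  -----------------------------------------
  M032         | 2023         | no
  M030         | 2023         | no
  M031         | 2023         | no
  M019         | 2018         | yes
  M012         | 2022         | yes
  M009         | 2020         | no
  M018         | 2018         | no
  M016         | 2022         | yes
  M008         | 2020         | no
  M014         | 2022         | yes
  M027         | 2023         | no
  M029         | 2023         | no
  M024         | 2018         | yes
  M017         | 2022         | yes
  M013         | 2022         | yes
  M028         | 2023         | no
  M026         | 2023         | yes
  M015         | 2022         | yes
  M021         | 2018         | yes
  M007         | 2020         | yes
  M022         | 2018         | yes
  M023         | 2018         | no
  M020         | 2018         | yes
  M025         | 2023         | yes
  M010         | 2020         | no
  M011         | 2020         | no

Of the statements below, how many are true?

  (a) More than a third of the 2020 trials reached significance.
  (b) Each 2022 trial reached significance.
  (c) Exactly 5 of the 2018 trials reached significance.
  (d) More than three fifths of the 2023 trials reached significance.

2

(a) 2020: |A| = 5, |A ∩ B| = 1; needs |A ∩ B| / |A| > 1/3 — false.
(b) 2022: |A| = 6, |A ∩ B| = 6; needs A ⊆ B, i.e. every element of A is in B (|A ∖ B| = 0) — true.
(c) 2018: |A| = 7, |A ∩ B| = 5; needs |A ∩ B| = 5 — true.
(d) 2023: |A| = 8, |A ∩ B| = 2; needs |A ∩ B| / |A| > 3/5 — false.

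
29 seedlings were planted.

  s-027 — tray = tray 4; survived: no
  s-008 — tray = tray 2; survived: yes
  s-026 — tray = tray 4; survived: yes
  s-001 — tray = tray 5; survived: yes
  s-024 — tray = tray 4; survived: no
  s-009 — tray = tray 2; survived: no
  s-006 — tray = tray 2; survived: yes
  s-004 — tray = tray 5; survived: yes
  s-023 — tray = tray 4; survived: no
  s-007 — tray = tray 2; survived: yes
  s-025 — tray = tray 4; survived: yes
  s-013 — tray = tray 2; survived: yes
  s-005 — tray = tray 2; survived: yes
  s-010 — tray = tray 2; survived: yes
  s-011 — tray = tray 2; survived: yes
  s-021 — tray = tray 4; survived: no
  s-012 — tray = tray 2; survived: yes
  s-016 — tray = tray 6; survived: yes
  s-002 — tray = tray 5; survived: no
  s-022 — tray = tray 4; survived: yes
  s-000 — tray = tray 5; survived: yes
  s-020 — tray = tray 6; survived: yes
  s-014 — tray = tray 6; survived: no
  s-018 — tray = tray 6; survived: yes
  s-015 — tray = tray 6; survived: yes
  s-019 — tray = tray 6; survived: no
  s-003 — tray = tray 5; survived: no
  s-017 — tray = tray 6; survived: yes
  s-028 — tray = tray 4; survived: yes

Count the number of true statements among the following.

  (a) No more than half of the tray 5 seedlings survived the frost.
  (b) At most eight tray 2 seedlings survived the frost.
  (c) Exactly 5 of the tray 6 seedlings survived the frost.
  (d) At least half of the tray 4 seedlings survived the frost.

3

(a) tray 5: |A| = 5, |A ∩ B| = 3; needs |A ∩ B| ≤ |A ∖ B| — false.
(b) tray 2: |A| = 9, |A ∩ B| = 8; needs |A ∩ B| ≤ 8 — true.
(c) tray 6: |A| = 7, |A ∩ B| = 5; needs |A ∩ B| = 5 — true.
(d) tray 4: |A| = 8, |A ∩ B| = 4; needs |A ∩ B| ≥ |A ∖ B| — true.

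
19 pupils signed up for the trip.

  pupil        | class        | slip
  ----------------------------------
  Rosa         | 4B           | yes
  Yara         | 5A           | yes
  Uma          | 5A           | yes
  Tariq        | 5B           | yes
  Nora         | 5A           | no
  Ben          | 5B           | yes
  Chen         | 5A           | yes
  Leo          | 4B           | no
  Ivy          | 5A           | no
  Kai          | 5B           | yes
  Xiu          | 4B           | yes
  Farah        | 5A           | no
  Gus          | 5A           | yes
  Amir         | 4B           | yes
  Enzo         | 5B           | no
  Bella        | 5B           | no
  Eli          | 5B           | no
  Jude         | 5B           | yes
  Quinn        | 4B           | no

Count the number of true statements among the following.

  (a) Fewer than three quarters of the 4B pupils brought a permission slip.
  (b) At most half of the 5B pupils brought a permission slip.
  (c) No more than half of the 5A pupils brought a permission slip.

(a) 4B: |A| = 5, |A ∩ B| = 3; needs |A ∩ B| / |A| < 3/4 — true.
(b) 5B: |A| = 7, |A ∩ B| = 4; needs |A ∩ B| ≤ |A ∖ B| — false.
(c) 5A: |A| = 7, |A ∩ B| = 4; needs |A ∩ B| ≤ |A ∖ B| — false.

1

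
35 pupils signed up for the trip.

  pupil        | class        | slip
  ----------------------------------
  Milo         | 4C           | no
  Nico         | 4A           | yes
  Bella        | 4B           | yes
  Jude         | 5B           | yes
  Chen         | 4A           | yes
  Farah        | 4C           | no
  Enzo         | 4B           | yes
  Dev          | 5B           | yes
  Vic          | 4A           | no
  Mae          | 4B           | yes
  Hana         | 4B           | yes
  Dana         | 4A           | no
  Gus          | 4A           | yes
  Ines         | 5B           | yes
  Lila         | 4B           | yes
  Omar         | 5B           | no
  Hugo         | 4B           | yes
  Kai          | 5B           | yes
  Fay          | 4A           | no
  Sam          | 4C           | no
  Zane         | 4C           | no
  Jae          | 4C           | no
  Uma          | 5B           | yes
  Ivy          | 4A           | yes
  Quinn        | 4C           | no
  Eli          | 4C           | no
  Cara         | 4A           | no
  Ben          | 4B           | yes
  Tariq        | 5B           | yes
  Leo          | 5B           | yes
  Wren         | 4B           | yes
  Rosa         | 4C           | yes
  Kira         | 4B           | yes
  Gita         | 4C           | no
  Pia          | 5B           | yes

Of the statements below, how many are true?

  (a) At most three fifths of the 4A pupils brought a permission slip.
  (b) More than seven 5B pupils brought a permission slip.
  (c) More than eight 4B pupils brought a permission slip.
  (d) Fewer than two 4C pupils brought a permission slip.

4

(a) 4A: |A| = 8, |A ∩ B| = 4; needs |A ∩ B| / |A| ≤ 3/5 — true.
(b) 5B: |A| = 9, |A ∩ B| = 8; needs |A ∩ B| > 7 — true.
(c) 4B: |A| = 9, |A ∩ B| = 9; needs |A ∩ B| > 8 — true.
(d) 4C: |A| = 9, |A ∩ B| = 1; needs |A ∩ B| < 2 — true.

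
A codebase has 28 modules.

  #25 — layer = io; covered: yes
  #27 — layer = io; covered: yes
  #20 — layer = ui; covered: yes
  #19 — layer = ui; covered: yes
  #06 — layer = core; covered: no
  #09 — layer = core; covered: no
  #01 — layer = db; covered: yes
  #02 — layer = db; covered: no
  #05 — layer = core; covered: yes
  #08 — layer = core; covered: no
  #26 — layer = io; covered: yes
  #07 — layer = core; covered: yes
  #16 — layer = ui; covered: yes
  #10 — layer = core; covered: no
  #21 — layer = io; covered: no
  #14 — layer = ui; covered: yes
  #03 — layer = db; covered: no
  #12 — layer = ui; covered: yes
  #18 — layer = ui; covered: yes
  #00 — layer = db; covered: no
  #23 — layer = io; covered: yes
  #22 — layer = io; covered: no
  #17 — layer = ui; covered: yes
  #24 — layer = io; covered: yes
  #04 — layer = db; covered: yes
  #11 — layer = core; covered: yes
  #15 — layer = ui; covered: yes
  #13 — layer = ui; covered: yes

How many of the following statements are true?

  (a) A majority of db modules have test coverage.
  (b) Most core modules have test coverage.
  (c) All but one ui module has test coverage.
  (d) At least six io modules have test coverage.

0

(a) db: |A| = 5, |A ∩ B| = 2; needs |A ∩ B| > |A ∖ B| — false.
(b) core: |A| = 7, |A ∩ B| = 3; needs |A ∩ B| > |A ∖ B| — false.
(c) ui: |A| = 9, |A ∩ B| = 9; needs |A ∖ B| = 1 — false.
(d) io: |A| = 7, |A ∩ B| = 5; needs |A ∩ B| ≥ 6 — false.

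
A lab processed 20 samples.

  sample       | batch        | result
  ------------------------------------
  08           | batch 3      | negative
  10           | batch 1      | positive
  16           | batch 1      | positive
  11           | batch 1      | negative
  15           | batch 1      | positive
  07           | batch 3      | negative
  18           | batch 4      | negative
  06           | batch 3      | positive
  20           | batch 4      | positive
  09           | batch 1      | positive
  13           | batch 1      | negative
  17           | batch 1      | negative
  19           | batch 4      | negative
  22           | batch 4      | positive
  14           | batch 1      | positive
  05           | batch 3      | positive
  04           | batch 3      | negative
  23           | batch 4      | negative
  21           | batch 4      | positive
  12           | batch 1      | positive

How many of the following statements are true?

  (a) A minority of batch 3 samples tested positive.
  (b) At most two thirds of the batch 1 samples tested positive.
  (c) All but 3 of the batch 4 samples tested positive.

3

(a) batch 3: |A| = 5, |A ∩ B| = 2; needs |A ∩ B| < |A ∖ B| — true.
(b) batch 1: |A| = 9, |A ∩ B| = 6; needs |A ∩ B| / |A| ≤ 2/3 — true.
(c) batch 4: |A| = 6, |A ∩ B| = 3; needs |A ∖ B| = 3 — true.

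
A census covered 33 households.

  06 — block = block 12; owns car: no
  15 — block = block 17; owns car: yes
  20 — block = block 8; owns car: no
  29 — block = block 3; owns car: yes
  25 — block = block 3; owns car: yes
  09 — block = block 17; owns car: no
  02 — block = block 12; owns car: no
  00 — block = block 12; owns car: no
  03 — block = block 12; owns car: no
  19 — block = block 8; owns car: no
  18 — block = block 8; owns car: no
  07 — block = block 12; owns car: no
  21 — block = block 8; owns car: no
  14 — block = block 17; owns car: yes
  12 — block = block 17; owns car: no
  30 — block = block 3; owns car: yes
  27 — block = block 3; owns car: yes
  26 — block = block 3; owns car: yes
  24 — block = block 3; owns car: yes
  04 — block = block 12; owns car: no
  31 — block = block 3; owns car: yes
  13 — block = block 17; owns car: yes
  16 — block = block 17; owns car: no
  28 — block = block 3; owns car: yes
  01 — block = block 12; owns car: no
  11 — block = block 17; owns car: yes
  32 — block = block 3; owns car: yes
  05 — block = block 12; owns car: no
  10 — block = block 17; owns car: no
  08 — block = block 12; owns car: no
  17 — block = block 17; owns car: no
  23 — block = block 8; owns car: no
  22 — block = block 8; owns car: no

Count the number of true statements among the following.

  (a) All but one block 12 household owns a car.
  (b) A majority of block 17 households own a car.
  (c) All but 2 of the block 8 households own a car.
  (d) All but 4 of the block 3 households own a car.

0

(a) block 12: |A| = 9, |A ∩ B| = 0; needs |A ∖ B| = 1 — false.
(b) block 17: |A| = 9, |A ∩ B| = 4; needs |A ∩ B| > |A ∖ B| — false.
(c) block 8: |A| = 6, |A ∩ B| = 0; needs |A ∖ B| = 2 — false.
(d) block 3: |A| = 9, |A ∩ B| = 9; needs |A ∖ B| = 4 — false.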